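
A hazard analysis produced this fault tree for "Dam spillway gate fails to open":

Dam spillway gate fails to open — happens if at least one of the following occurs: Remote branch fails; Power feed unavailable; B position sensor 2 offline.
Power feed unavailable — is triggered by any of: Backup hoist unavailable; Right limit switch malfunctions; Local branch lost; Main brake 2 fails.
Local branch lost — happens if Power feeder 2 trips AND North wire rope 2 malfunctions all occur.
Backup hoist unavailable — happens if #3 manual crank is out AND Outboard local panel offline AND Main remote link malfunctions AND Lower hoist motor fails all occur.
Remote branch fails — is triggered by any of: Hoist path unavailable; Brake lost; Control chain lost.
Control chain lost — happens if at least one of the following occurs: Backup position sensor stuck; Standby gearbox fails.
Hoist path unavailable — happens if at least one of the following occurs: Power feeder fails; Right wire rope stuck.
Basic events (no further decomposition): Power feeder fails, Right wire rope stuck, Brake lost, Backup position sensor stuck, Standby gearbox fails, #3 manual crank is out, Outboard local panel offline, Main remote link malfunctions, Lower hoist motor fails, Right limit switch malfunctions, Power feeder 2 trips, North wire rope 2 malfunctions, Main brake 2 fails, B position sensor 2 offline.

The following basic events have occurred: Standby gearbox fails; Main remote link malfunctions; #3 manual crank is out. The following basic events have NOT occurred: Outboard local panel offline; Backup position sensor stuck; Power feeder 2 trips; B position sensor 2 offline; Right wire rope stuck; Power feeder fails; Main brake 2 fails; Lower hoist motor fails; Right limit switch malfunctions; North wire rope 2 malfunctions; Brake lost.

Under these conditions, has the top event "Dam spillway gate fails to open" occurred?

Yes

Hoist path unavailable [OR]: Power feeder fails=not, Right wire rope stuck=not → no input occurs → does not occur.
Control chain lost [OR]: Backup position sensor stuck=not, Standby gearbox fails=occurs → at least one input occurs → occurs.
Remote branch fails [OR]: Hoist path unavailable=not, Brake lost=not, Control chain lost=occurs → at least one input occurs → occurs.
Backup hoist unavailable [AND]: #3 manual crank is out=occurs, Outboard local panel offline=not, Main remote link malfunctions=occurs, Lower hoist motor fails=not → not all inputs occur → does not occur.
Local branch lost [AND]: Power feeder 2 trips=not, North wire rope 2 malfunctions=not → not all inputs occur → does not occur.
Power feed unavailable [OR]: Backup hoist unavailable=not, Right limit switch malfunctions=not, Local branch lost=not, Main brake 2 fails=not → no input occurs → does not occur.
Dam spillway gate fails to open [OR]: Remote branch fails=occurs, Power feed unavailable=not, B position sensor 2 offline=not → at least one input occurs → occurs.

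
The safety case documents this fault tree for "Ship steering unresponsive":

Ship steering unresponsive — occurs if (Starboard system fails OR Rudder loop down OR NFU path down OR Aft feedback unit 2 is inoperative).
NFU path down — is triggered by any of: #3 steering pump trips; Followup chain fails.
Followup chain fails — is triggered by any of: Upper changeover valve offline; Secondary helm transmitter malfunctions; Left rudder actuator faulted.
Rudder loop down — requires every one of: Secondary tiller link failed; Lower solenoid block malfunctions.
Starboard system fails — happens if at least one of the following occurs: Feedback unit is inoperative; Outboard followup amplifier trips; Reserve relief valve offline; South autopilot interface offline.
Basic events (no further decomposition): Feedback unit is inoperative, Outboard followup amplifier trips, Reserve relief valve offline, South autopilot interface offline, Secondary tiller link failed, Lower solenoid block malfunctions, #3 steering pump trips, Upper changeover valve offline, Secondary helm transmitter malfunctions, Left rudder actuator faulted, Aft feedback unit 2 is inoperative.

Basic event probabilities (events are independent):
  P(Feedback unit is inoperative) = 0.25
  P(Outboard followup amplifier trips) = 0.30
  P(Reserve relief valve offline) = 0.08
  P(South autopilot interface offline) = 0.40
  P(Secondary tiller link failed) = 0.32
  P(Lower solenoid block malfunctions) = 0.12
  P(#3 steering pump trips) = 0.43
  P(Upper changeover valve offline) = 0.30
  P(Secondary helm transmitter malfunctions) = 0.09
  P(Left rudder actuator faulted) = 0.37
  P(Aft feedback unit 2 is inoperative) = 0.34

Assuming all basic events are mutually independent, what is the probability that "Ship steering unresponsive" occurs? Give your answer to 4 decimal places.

P(Starboard system fails) [OR] = 1 − (1−0.25) × (1−0.30) × (1−0.08) × (1−0.40) = 0.710200
P(Rudder loop down) [AND] = 0.32 × 0.12 = 0.038400
P(Followup chain fails) [OR] = 1 − (1−0.30) × (1−0.09) × (1−0.37) = 0.598690
P(NFU path down) [OR] = 1 − (1−0.43) × (1−0.598690) = 0.771253
P(Ship steering unresponsive) [OR] = 1 − (1−0.710200) × (1−0.038400) × (1−0.771253) × (1−0.34) = 0.957928
Rounded to 4 decimal places: P(Ship steering unresponsive) ≈ 0.9579.

0.9579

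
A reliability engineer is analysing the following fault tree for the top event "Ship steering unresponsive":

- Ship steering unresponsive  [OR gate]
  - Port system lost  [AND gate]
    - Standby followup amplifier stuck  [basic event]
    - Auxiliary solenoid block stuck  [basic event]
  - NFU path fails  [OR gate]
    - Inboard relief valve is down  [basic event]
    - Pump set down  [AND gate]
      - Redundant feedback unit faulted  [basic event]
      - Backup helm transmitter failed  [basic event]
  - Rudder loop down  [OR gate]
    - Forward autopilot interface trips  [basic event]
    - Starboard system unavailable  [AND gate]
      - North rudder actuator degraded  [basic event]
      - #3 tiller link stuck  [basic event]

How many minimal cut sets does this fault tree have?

Port system lost [AND]: one cut set from each child combined → 1 × 1 = 1 cut set(s).
Pump set down [AND]: one cut set from each child combined → 1 × 1 = 1 cut set(s).
NFU path fails [OR]: union of children's cut sets → 2 cut set(s).
Starboard system unavailable [AND]: one cut set from each child combined → 1 × 1 = 1 cut set(s).
Rudder loop down [OR]: union of children's cut sets → 2 cut set(s).
Ship steering unresponsive [OR]: union of children's cut sets → 5 cut set(s).
Minimal cut sets: {Auxiliary solenoid block stuck, Standby followup amplifier stuck}; {Inboard relief valve is down}; {Backup helm transmitter failed, Redundant feedback unit faulted}; {Forward autopilot interface trips}; {#3 tiller link stuck, North rudder actuator degraded}.

5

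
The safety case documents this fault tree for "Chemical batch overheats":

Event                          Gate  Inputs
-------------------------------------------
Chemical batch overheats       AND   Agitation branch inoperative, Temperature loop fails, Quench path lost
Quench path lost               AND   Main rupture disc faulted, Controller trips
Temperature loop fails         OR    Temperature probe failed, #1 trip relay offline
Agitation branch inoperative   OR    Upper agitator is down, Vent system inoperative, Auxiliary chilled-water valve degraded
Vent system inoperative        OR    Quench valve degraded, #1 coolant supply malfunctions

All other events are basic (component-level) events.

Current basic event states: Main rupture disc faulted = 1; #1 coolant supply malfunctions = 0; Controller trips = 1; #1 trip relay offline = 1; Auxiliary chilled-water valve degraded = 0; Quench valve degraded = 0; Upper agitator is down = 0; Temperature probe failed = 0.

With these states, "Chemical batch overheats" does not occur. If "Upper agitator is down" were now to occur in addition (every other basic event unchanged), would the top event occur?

Counterfactual: set "Upper agitator is down" to occurred.
Vent system inoperative [OR]: Quench valve degraded=not, #1 coolant supply malfunctions=not → no input occurs → does not occur.
Agitation branch inoperative [OR]: Upper agitator is down=occurs, Vent system inoperative=not, Auxiliary chilled-water valve degraded=not → at least one input occurs → occurs.
Temperature loop fails [OR]: Temperature probe failed=not, #1 trip relay offline=occurs → at least one input occurs → occurs.
Quench path lost [AND]: Main rupture disc faulted=occurs, Controller trips=occurs → all inputs occur → occurs.
Chemical batch overheats [AND]: Agitation branch inoperative=occurs, Temperature loop fails=occurs, Quench path lost=occurs → all inputs occur → occurs.

Yes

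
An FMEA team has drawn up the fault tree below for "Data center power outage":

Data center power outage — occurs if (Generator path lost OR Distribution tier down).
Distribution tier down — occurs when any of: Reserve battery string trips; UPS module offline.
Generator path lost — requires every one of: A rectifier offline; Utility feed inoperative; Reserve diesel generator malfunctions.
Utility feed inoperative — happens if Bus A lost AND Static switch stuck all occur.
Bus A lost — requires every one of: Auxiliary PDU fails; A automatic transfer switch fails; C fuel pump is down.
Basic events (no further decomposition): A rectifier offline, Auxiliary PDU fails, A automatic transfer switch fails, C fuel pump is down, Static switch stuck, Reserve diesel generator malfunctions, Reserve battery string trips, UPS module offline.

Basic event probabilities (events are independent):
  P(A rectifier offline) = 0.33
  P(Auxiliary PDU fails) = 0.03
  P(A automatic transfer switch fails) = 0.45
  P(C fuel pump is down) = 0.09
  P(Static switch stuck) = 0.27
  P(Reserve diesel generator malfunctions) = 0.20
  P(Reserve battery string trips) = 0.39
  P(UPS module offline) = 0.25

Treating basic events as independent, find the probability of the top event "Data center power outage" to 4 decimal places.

0.5425

P(Bus A lost) [AND] = 0.03 × 0.45 × 0.09 = 0.001215
P(Utility feed inoperative) [AND] = 0.001215 × 0.27 = 0.000328
P(Generator path lost) [AND] = 0.33 × 0.000328 × 0.20 = 0.000022
P(Distribution tier down) [OR] = 1 − (1−0.39) × (1−0.25) = 0.542500
P(Data center power outage) [OR] = 1 − (1−0.000022) × (1−0.542500) = 0.542510
Rounded to 4 decimal places: P(Data center power outage) ≈ 0.5425.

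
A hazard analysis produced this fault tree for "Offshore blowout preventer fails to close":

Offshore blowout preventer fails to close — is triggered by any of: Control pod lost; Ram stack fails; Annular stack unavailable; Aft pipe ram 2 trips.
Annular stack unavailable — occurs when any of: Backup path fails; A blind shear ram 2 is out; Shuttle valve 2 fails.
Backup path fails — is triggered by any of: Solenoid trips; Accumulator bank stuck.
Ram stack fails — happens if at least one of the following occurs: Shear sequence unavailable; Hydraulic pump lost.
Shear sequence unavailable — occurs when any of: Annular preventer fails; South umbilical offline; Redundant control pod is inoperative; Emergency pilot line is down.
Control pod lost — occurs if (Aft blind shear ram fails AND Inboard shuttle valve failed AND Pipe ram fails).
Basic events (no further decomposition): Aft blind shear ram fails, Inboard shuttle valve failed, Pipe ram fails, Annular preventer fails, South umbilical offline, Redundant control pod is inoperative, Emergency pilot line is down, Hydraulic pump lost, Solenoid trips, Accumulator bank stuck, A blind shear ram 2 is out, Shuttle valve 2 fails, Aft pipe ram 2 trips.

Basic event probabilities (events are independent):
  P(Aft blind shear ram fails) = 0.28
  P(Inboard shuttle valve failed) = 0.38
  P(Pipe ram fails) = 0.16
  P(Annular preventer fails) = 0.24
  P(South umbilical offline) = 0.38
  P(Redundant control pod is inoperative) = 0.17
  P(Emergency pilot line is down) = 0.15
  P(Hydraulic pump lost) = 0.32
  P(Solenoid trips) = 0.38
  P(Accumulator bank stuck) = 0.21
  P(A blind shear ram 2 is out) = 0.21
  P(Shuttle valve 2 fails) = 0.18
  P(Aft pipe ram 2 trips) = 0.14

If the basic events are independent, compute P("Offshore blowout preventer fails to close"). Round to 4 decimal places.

P(Control pod lost) [AND] = 0.28 × 0.38 × 0.16 = 0.017024
P(Shear sequence unavailable) [OR] = 1 − (1−0.24) × (1−0.38) × (1−0.17) × (1−0.15) = 0.667568
P(Ram stack fails) [OR] = 1 − (1−0.667568) × (1−0.32) = 0.773946
P(Backup path fails) [OR] = 1 − (1−0.38) × (1−0.21) = 0.510200
P(Annular stack unavailable) [OR] = 1 − (1−0.510200) × (1−0.21) × (1−0.18) = 0.682708
P(Offshore blowout preventer fails to close) [OR] = 1 − (1−0.017024) × (1−0.773946) × (1−0.682708) × (1−0.14) = 0.939366
Rounded to 4 decimal places: P(Offshore blowout preventer fails to close) ≈ 0.9394.

0.9394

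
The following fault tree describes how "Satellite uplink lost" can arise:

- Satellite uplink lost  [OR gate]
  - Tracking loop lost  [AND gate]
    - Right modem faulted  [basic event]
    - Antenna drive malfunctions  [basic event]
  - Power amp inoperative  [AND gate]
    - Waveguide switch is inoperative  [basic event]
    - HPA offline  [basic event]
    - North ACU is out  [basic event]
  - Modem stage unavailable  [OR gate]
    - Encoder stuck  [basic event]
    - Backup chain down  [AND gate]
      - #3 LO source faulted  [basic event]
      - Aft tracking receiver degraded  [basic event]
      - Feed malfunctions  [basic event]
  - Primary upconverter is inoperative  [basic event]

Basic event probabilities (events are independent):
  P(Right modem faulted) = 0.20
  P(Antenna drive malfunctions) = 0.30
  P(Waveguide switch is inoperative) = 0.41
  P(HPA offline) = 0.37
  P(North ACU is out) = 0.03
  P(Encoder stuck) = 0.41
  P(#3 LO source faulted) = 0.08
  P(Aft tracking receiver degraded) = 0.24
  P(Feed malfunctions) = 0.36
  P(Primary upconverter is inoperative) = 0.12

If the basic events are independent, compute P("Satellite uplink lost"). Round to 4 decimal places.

0.5175

P(Tracking loop lost) [AND] = 0.20 × 0.30 = 0.060000
P(Power amp inoperative) [AND] = 0.41 × 0.37 × 0.03 = 0.004551
P(Backup chain down) [AND] = 0.08 × 0.24 × 0.36 = 0.006912
P(Modem stage unavailable) [OR] = 1 − (1−0.41) × (1−0.006912) = 0.414078
P(Satellite uplink lost) [OR] = 1 − (1−0.060000) × (1−0.004551) × (1−0.414078) × (1−0.12) = 0.517531
Rounded to 4 decimal places: P(Satellite uplink lost) ≈ 0.5175.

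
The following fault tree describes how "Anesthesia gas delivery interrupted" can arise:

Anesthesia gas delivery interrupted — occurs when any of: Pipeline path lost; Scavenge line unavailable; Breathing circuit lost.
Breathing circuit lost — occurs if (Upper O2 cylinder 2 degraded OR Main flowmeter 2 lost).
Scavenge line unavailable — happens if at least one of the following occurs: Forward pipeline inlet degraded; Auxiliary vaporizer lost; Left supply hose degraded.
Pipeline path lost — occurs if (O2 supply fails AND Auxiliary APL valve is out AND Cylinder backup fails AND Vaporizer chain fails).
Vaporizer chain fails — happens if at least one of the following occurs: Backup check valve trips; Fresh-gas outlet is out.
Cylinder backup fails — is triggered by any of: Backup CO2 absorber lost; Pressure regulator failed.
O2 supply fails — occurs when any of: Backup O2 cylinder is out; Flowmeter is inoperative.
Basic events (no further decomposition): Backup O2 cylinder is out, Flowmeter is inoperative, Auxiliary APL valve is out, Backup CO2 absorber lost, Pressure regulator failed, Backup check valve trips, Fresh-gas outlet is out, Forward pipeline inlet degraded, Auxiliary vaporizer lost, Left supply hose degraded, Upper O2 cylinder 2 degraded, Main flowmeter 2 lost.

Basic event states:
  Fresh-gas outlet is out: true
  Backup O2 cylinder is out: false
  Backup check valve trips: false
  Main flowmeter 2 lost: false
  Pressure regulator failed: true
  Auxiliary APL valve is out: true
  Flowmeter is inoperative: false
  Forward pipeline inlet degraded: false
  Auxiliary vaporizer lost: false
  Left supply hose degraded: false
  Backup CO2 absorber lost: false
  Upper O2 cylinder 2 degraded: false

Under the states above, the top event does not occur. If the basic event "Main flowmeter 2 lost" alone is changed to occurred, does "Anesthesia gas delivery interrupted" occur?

Yes

Counterfactual: set "Main flowmeter 2 lost" to occurred.
O2 supply fails [OR]: Backup O2 cylinder is out=not, Flowmeter is inoperative=not → no input occurs → does not occur.
Cylinder backup fails [OR]: Backup CO2 absorber lost=not, Pressure regulator failed=occurs → at least one input occurs → occurs.
Vaporizer chain fails [OR]: Backup check valve trips=not, Fresh-gas outlet is out=occurs → at least one input occurs → occurs.
Pipeline path lost [AND]: O2 supply fails=not, Auxiliary APL valve is out=occurs, Cylinder backup fails=occurs, Vaporizer chain fails=occurs → not all inputs occur → does not occur.
Scavenge line unavailable [OR]: Forward pipeline inlet degraded=not, Auxiliary vaporizer lost=not, Left supply hose degraded=not → no input occurs → does not occur.
Breathing circuit lost [OR]: Upper O2 cylinder 2 degraded=not, Main flowmeter 2 lost=occurs → at least one input occurs → occurs.
Anesthesia gas delivery interrupted [OR]: Pipeline path lost=not, Scavenge line unavailable=not, Breathing circuit lost=occurs → at least one input occurs → occurs.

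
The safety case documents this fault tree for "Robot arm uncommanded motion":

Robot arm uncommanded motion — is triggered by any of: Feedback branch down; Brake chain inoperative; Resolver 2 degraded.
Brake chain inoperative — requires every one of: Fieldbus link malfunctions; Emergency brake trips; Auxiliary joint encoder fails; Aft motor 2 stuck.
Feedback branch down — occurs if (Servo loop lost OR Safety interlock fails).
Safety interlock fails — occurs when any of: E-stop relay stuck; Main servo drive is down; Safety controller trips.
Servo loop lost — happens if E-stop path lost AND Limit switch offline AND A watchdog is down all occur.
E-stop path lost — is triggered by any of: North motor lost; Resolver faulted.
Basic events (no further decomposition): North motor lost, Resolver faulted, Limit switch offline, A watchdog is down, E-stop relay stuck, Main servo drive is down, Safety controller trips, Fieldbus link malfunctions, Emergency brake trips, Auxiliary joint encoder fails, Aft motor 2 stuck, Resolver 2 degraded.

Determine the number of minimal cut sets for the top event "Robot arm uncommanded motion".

7

E-stop path lost [OR]: union of children's cut sets → 2 cut set(s).
Servo loop lost [AND]: one cut set from each child combined → 2 × 1 × 1 = 2 cut set(s).
Safety interlock fails [OR]: union of children's cut sets → 3 cut set(s).
Feedback branch down [OR]: union of children's cut sets → 5 cut set(s).
Brake chain inoperative [AND]: one cut set from each child combined → 1 × 1 × 1 × 1 = 1 cut set(s).
Robot arm uncommanded motion [OR]: union of children's cut sets → 7 cut set(s).
Minimal cut sets: {A watchdog is down, Limit switch offline, North motor lost}; {A watchdog is down, Limit switch offline, Resolver faulted}; {E-stop relay stuck}; {Main servo drive is down}; {Safety controller trips}; {Aft motor 2 stuck, Auxiliary joint encoder fails, Emergency brake trips, Fieldbus link malfunctions}; {Resolver 2 degraded}.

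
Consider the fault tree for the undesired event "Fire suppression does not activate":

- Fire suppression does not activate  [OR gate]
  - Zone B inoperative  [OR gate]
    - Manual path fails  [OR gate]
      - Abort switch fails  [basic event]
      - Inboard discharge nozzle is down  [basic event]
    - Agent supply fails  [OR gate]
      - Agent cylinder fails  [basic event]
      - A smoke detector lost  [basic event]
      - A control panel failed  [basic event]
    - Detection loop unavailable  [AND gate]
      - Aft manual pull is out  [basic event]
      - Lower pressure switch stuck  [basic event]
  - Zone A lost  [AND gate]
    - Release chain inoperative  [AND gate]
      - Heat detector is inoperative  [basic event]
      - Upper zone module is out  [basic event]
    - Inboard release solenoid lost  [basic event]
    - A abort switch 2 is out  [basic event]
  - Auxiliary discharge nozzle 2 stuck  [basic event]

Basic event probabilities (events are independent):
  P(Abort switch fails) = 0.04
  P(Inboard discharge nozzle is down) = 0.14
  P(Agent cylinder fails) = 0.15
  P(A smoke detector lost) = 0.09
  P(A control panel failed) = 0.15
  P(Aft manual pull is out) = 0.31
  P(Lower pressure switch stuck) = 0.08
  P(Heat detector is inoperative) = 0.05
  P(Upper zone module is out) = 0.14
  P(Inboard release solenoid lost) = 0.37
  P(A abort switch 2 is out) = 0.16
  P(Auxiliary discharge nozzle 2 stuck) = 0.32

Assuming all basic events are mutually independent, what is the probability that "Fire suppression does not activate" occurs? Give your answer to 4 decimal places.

P(Manual path fails) [OR] = 1 − (1−0.04) × (1−0.14) = 0.174400
P(Agent supply fails) [OR] = 1 − (1−0.15) × (1−0.09) × (1−0.15) = 0.342525
P(Detection loop unavailable) [AND] = 0.31 × 0.08 = 0.024800
P(Zone B inoperative) [OR] = 1 − (1−0.174400) × (1−0.342525) × (1−0.024800) = 0.470650
P(Release chain inoperative) [AND] = 0.05 × 0.14 = 0.007000
P(Zone A lost) [AND] = 0.007000 × 0.37 × 0.16 = 0.000414
P(Fire suppression does not activate) [OR] = 1 − (1−0.470650) × (1−0.000414) × (1−0.32) = 0.640191
Rounded to 4 decimal places: P(Fire suppression does not activate) ≈ 0.6402.

0.6402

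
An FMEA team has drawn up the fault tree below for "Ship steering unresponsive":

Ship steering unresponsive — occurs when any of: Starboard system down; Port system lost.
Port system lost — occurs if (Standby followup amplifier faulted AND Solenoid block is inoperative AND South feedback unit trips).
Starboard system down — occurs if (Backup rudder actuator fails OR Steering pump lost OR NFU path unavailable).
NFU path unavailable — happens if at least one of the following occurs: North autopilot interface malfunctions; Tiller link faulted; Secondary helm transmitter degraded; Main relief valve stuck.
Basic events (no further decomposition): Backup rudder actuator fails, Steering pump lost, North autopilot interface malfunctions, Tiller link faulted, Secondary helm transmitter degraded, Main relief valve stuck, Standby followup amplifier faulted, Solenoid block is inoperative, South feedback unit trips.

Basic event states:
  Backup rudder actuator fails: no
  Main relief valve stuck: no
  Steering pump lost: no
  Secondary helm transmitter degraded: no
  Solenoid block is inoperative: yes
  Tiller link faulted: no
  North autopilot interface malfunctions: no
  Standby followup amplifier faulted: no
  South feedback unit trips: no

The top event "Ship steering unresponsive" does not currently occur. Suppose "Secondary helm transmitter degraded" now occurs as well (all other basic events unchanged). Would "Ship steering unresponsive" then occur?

Counterfactual: set "Secondary helm transmitter degraded" to occurred.
NFU path unavailable [OR]: North autopilot interface malfunctions=not, Tiller link faulted=not, Secondary helm transmitter degraded=occurs, Main relief valve stuck=not → at least one input occurs → occurs.
Starboard system down [OR]: Backup rudder actuator fails=not, Steering pump lost=not, NFU path unavailable=occurs → at least one input occurs → occurs.
Port system lost [AND]: Standby followup amplifier faulted=not, Solenoid block is inoperative=occurs, South feedback unit trips=not → not all inputs occur → does not occur.
Ship steering unresponsive [OR]: Starboard system down=occurs, Port system lost=not → at least one input occurs → occurs.

Yes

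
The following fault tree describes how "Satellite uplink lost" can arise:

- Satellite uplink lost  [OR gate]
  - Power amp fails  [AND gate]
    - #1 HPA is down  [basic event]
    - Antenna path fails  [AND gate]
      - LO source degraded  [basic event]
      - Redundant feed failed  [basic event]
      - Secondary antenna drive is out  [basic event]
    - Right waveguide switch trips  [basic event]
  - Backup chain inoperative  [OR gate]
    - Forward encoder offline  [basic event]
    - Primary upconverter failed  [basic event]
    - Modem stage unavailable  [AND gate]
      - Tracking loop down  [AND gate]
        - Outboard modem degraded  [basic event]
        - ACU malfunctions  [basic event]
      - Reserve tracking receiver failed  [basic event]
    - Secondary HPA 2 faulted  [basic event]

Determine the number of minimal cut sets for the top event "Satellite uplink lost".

5

Antenna path fails [AND]: one cut set from each child combined → 1 × 1 × 1 = 1 cut set(s).
Power amp fails [AND]: one cut set from each child combined → 1 × 1 × 1 = 1 cut set(s).
Tracking loop down [AND]: one cut set from each child combined → 1 × 1 = 1 cut set(s).
Modem stage unavailable [AND]: one cut set from each child combined → 1 × 1 = 1 cut set(s).
Backup chain inoperative [OR]: union of children's cut sets → 4 cut set(s).
Satellite uplink lost [OR]: union of children's cut sets → 5 cut set(s).
Minimal cut sets: {#1 HPA is down, LO source degraded, Redundant feed failed, Right waveguide switch trips, Secondary antenna drive is out}; {Forward encoder offline}; {Primary upconverter failed}; {ACU malfunctions, Outboard modem degraded, Reserve tracking receiver failed}; {Secondary HPA 2 faulted}.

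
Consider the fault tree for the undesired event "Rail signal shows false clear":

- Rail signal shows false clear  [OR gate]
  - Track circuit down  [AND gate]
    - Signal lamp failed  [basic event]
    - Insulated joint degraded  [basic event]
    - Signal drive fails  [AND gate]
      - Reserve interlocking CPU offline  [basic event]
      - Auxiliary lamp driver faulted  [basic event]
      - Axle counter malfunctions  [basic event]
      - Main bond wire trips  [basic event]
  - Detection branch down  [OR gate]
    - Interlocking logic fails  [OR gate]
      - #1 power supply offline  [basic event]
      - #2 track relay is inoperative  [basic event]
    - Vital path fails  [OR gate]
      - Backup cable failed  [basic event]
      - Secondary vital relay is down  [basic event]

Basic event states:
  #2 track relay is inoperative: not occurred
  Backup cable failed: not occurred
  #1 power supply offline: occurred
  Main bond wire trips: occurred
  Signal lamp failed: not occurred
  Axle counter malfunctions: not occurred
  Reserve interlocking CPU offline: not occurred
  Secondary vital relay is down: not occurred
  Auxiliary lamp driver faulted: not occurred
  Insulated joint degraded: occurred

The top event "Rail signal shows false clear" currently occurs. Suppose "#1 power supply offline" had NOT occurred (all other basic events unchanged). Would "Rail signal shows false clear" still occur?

Counterfactual: set "#1 power supply offline" to not occurred.
Signal drive fails [AND]: Reserve interlocking CPU offline=not, Auxiliary lamp driver faulted=not, Axle counter malfunctions=not, Main bond wire trips=occurs → not all inputs occur → does not occur.
Track circuit down [AND]: Signal lamp failed=not, Insulated joint degraded=occurs, Signal drive fails=not → not all inputs occur → does not occur.
Interlocking logic fails [OR]: #1 power supply offline=not, #2 track relay is inoperative=not → no input occurs → does not occur.
Vital path fails [OR]: Backup cable failed=not, Secondary vital relay is down=not → no input occurs → does not occur.
Detection branch down [OR]: Interlocking logic fails=not, Vital path fails=not → no input occurs → does not occur.
Rail signal shows false clear [OR]: Track circuit down=not, Detection branch down=not → no input occurs → does not occur.

No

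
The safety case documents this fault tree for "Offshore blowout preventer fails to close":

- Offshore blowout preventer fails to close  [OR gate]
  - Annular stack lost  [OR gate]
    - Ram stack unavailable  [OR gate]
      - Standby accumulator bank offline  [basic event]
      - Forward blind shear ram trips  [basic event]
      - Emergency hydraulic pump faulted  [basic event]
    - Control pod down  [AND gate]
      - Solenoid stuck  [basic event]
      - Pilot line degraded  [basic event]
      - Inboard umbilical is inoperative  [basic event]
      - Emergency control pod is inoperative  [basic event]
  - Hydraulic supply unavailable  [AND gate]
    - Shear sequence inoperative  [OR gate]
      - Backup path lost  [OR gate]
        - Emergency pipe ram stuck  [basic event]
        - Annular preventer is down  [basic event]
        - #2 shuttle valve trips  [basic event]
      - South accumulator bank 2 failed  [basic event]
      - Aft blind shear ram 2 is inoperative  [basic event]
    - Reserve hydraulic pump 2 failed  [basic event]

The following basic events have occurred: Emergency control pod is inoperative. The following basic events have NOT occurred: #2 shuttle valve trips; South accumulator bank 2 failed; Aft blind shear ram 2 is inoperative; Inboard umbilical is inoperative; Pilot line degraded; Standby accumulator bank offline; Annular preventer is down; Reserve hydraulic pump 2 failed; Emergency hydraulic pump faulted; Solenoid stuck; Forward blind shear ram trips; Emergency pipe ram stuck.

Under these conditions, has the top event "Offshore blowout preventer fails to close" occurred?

No

Ram stack unavailable [OR]: Standby accumulator bank offline=not, Forward blind shear ram trips=not, Emergency hydraulic pump faulted=not → no input occurs → does not occur.
Control pod down [AND]: Solenoid stuck=not, Pilot line degraded=not, Inboard umbilical is inoperative=not, Emergency control pod is inoperative=occurs → not all inputs occur → does not occur.
Annular stack lost [OR]: Ram stack unavailable=not, Control pod down=not → no input occurs → does not occur.
Backup path lost [OR]: Emergency pipe ram stuck=not, Annular preventer is down=not, #2 shuttle valve trips=not → no input occurs → does not occur.
Shear sequence inoperative [OR]: Backup path lost=not, South accumulator bank 2 failed=not, Aft blind shear ram 2 is inoperative=not → no input occurs → does not occur.
Hydraulic supply unavailable [AND]: Shear sequence inoperative=not, Reserve hydraulic pump 2 failed=not → not all inputs occur → does not occur.
Offshore blowout preventer fails to close [OR]: Annular stack lost=not, Hydraulic supply unavailable=not → no input occurs → does not occur.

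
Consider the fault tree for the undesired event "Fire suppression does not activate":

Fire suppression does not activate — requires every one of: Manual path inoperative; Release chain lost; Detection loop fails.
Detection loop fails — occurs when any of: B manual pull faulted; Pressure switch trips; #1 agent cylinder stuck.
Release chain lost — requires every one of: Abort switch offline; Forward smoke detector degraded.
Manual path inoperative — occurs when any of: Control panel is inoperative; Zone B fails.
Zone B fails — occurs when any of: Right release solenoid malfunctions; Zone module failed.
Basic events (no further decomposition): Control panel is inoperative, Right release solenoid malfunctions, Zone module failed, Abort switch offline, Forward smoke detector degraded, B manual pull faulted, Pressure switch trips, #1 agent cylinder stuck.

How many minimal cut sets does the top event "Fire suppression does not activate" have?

9

Zone B fails [OR]: union of children's cut sets → 2 cut set(s).
Manual path inoperative [OR]: union of children's cut sets → 3 cut set(s).
Release chain lost [AND]: one cut set from each child combined → 1 × 1 = 1 cut set(s).
Detection loop fails [OR]: union of children's cut sets → 3 cut set(s).
Fire suppression does not activate [AND]: one cut set from each child combined → 3 × 1 × 3 = 9 cut set(s).
Minimal cut sets: {Abort switch offline, B manual pull faulted, Control panel is inoperative, Forward smoke detector degraded}; {Abort switch offline, Control panel is inoperative, Forward smoke detector degraded, Pressure switch trips}; {#1 agent cylinder stuck, Abort switch offline, Control panel is inoperative, Forward smoke detector degraded}; {Abort switch offline, B manual pull faulted, Forward smoke detector degraded, Right release solenoid malfunctions}; {Abort switch offline, Forward smoke detector degraded, Pressure switch trips, Right release solenoid malfunctions}; {#1 agent cylinder stuck, Abort switch offline, Forward smoke detector degraded, Right release solenoid malfunctions}; {Abort switch offline, B manual pull faulted, Forward smoke detector degraded, Zone module failed}; {Abort switch offline, Forward smoke detector degraded, Pressure switch trips, Zone module failed}; {#1 agent cylinder stuck, Abort switch offline, Forward smoke detector degraded, Zone module failed}.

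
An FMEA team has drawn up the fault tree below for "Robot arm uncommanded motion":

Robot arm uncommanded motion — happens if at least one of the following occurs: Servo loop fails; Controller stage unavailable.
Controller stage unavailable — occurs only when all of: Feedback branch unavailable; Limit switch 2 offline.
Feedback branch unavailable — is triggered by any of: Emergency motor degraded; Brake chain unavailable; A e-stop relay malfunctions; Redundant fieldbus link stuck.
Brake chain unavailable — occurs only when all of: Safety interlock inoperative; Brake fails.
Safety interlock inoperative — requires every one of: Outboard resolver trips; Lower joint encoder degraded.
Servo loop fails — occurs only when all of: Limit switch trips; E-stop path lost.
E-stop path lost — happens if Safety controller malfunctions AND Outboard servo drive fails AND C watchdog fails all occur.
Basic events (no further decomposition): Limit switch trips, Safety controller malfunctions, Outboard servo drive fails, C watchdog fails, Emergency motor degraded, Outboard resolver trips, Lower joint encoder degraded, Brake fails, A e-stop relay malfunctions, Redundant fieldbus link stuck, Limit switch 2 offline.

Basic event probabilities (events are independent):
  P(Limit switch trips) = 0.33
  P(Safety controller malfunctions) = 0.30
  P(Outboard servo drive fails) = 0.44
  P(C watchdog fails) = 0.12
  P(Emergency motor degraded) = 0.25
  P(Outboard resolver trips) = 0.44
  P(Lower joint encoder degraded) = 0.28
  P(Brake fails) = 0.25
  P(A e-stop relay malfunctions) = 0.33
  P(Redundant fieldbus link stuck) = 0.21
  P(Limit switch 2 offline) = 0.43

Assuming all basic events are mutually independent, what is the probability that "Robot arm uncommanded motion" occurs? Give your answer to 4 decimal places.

0.2684

P(E-stop path lost) [AND] = 0.30 × 0.44 × 0.12 = 0.015840
P(Servo loop fails) [AND] = 0.33 × 0.015840 = 0.005227
P(Safety interlock inoperative) [AND] = 0.44 × 0.28 = 0.123200
P(Brake chain unavailable) [AND] = 0.123200 × 0.25 = 0.030800
P(Feedback branch unavailable) [OR] = 1 − (1−0.25) × (1−0.030800) × (1−0.33) × (1−0.21) = 0.615252
P(Controller stage unavailable) [AND] = 0.615252 × 0.43 = 0.264558
P(Robot arm uncommanded motion) [OR] = 1 − (1−0.005227) × (1−0.264558) = 0.268402
Rounded to 4 decimal places: P(Robot arm uncommanded motion) ≈ 0.2684.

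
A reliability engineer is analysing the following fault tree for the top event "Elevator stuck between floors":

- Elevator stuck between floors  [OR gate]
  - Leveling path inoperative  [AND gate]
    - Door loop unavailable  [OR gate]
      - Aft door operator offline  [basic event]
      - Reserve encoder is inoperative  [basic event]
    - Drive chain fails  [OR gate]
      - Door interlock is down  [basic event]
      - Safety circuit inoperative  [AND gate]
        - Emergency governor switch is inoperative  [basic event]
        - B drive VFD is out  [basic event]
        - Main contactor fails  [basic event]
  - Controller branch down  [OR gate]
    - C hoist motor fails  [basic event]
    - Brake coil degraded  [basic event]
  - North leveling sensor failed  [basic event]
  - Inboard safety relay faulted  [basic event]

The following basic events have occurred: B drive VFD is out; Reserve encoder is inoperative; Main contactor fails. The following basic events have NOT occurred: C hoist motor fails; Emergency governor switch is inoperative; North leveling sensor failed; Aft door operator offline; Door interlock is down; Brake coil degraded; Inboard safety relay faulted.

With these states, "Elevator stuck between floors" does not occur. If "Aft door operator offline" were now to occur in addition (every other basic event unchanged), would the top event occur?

Counterfactual: set "Aft door operator offline" to occurred.
Door loop unavailable [OR]: Aft door operator offline=occurs, Reserve encoder is inoperative=occurs → at least one input occurs → occurs.
Safety circuit inoperative [AND]: Emergency governor switch is inoperative=not, B drive VFD is out=occurs, Main contactor fails=occurs → not all inputs occur → does not occur.
Drive chain fails [OR]: Door interlock is down=not, Safety circuit inoperative=not → no input occurs → does not occur.
Leveling path inoperative [AND]: Door loop unavailable=occurs, Drive chain fails=not → not all inputs occur → does not occur.
Controller branch down [OR]: C hoist motor fails=not, Brake coil degraded=not → no input occurs → does not occur.
Elevator stuck between floors [OR]: Leveling path inoperative=not, Controller branch down=not, North leveling sensor failed=not, Inboard safety relay faulted=not → no input occurs → does not occur.

No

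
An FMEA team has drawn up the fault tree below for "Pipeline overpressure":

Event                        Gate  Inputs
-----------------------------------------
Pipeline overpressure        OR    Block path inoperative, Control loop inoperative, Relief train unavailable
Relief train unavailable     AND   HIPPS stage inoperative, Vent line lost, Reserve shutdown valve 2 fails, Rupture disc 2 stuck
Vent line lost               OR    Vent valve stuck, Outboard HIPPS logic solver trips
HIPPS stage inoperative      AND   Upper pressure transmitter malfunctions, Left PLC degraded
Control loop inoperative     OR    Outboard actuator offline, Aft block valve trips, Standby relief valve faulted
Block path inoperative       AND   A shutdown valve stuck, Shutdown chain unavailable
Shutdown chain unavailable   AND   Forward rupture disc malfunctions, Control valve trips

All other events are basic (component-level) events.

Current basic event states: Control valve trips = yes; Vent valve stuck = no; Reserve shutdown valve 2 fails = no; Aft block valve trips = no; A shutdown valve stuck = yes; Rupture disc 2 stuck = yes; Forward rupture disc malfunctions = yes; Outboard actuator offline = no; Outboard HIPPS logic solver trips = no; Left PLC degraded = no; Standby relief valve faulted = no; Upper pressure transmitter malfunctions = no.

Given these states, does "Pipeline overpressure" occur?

Yes

Shutdown chain unavailable [AND]: Forward rupture disc malfunctions=occurs, Control valve trips=occurs → all inputs occur → occurs.
Block path inoperative [AND]: A shutdown valve stuck=occurs, Shutdown chain unavailable=occurs → all inputs occur → occurs.
Control loop inoperative [OR]: Outboard actuator offline=not, Aft block valve trips=not, Standby relief valve faulted=not → no input occurs → does not occur.
HIPPS stage inoperative [AND]: Upper pressure transmitter malfunctions=not, Left PLC degraded=not → not all inputs occur → does not occur.
Vent line lost [OR]: Vent valve stuck=not, Outboard HIPPS logic solver trips=not → no input occurs → does not occur.
Relief train unavailable [AND]: HIPPS stage inoperative=not, Vent line lost=not, Reserve shutdown valve 2 fails=not, Rupture disc 2 stuck=occurs → not all inputs occur → does not occur.
Pipeline overpressure [OR]: Block path inoperative=occurs, Control loop inoperative=not, Relief train unavailable=not → at least one input occurs → occurs.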